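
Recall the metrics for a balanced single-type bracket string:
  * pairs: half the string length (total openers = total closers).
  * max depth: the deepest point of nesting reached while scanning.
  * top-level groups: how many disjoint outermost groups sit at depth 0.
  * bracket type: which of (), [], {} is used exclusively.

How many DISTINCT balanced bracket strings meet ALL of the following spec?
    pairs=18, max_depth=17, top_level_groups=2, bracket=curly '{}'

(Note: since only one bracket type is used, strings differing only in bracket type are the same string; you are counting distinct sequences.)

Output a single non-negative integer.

Spec: pairs=18 depth=17 groups=2
Count(depth <= 17) = 129644790
Count(depth <= 16) = 129644788
Count(depth == 17) = 129644790 - 129644788 = 2

Answer: 2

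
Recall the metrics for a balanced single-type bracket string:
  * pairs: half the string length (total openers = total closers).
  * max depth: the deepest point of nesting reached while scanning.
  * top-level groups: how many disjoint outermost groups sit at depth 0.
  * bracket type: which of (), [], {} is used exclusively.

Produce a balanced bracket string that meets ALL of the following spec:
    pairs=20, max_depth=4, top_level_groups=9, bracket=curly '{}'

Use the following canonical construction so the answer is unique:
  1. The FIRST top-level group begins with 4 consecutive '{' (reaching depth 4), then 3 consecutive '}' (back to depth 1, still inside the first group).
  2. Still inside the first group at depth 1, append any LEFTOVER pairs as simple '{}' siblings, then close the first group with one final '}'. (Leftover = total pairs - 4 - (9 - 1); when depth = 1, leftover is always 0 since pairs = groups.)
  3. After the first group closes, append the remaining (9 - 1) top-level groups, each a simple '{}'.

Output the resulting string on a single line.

Answer: {{{{}}}{}{}{}{}{}{}{}{}}{}{}{}{}{}{}{}{}

Derivation:
Spec: pairs=20 depth=4 groups=9
Leftover pairs = 20 - 4 - (9-1) = 8
First group: deep chain of depth 4 + 8 sibling pairs
Remaining 8 groups: simple '{}' each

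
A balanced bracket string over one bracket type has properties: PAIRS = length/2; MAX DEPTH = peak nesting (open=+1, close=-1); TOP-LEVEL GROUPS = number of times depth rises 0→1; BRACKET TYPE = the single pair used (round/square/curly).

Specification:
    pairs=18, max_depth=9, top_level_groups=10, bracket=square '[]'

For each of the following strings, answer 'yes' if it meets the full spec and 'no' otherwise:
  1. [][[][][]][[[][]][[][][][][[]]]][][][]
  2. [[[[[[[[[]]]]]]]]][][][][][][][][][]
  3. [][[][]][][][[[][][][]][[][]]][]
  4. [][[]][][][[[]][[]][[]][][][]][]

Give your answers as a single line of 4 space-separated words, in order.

String 1 '[][[][][]][[[][]][[][][][][[]]]][][][]': depth seq [1 0 1 2 1 2 1 2 1 0 1 2 3 2 3 2 1 2 3 2 3 2 3 2 3 2 3 4 3 2 1 0 1 0 1 0 1 0]
  -> pairs=19 depth=4 groups=6 -> no
String 2 '[[[[[[[[[]]]]]]]]][][][][][][][][][]': depth seq [1 2 3 4 5 6 7 8 9 8 7 6 5 4 3 2 1 0 1 0 1 0 1 0 1 0 1 0 1 0 1 0 1 0 1 0]
  -> pairs=18 depth=9 groups=10 -> yes
String 3 '[][[][]][][][[[][][][]][[][]]][]': depth seq [1 0 1 2 1 2 1 0 1 0 1 0 1 2 3 2 3 2 3 2 3 2 1 2 3 2 3 2 1 0 1 0]
  -> pairs=16 depth=3 groups=6 -> no
String 4 '[][[]][][][[[]][[]][[]][][][]][]': depth seq [1 0 1 2 1 0 1 0 1 0 1 2 3 2 1 2 3 2 1 2 3 2 1 2 1 2 1 2 1 0 1 0]
  -> pairs=16 depth=3 groups=6 -> no

Answer: no yes no no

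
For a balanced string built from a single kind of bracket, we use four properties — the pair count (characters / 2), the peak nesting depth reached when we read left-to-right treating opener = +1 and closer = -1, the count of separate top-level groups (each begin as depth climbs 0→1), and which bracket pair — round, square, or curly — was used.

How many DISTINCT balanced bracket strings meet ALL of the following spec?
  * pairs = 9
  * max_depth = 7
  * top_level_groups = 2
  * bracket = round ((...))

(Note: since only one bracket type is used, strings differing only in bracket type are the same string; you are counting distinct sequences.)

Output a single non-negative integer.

Answer: 24

Derivation:
Spec: pairs=9 depth=7 groups=2
Count(depth <= 7) = 1428
Count(depth <= 6) = 1404
Count(depth == 7) = 1428 - 1404 = 24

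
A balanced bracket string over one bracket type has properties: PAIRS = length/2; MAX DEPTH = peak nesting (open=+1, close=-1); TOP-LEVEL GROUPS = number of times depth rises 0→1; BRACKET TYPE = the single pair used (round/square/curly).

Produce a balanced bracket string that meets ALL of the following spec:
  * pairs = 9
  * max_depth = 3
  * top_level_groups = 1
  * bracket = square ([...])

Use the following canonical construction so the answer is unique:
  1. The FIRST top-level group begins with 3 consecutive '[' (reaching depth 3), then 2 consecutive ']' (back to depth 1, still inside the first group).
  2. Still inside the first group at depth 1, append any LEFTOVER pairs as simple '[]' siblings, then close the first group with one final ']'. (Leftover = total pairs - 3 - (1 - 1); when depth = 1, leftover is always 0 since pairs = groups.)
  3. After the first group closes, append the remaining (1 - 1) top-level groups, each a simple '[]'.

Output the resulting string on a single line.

Spec: pairs=9 depth=3 groups=1
Leftover pairs = 9 - 3 - (1-1) = 6
First group: deep chain of depth 3 + 6 sibling pairs
Remaining 0 groups: simple '[]' each

Answer: [[[]][][][][][][]]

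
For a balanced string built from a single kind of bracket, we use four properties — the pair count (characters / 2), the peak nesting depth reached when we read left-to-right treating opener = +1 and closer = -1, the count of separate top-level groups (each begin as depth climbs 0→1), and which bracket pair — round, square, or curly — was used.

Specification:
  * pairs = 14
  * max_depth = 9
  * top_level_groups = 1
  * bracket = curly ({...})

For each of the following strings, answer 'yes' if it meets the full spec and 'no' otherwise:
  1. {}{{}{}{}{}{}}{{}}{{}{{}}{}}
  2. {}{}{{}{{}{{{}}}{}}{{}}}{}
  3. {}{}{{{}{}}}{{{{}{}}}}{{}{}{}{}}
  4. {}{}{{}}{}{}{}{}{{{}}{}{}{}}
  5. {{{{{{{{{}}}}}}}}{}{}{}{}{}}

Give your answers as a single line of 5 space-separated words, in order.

Answer: no no no no yes

Derivation:
String 1 '{}{{}{}{}{}{}}{{}}{{}{{}}{}}': depth seq [1 0 1 2 1 2 1 2 1 2 1 2 1 0 1 2 1 0 1 2 1 2 3 2 1 2 1 0]
  -> pairs=14 depth=3 groups=4 -> no
String 2 '{}{}{{}{{}{{{}}}{}}{{}}}{}': depth seq [1 0 1 0 1 2 1 2 3 2 3 4 5 4 3 2 3 2 1 2 3 2 1 0 1 0]
  -> pairs=13 depth=5 groups=4 -> no
String 3 '{}{}{{{}{}}}{{{{}{}}}}{{}{}{}{}}': depth seq [1 0 1 0 1 2 3 2 3 2 1 0 1 2 3 4 3 4 3 2 1 0 1 2 1 2 1 2 1 2 1 0]
  -> pairs=16 depth=4 groups=5 -> no
String 4 '{}{}{{}}{}{}{}{}{{{}}{}{}{}}': depth seq [1 0 1 0 1 2 1 0 1 0 1 0 1 0 1 0 1 2 3 2 1 2 1 2 1 2 1 0]
  -> pairs=14 depth=3 groups=8 -> no
String 5 '{{{{{{{{{}}}}}}}}{}{}{}{}{}}': depth seq [1 2 3 4 5 6 7 8 9 8 7 6 5 4 3 2 1 2 1 2 1 2 1 2 1 2 1 0]
  -> pairs=14 depth=9 groups=1 -> yes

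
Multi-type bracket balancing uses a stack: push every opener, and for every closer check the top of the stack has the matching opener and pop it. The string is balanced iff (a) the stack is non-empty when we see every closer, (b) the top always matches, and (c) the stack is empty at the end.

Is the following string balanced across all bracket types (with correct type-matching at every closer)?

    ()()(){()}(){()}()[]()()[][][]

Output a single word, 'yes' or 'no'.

pos 0: push '('; stack = (
pos 1: ')' matches '('; pop; stack = (empty)
pos 2: push '('; stack = (
pos 3: ')' matches '('; pop; stack = (empty)
pos 4: push '('; stack = (
pos 5: ')' matches '('; pop; stack = (empty)
pos 6: push '{'; stack = {
pos 7: push '('; stack = {(
pos 8: ')' matches '('; pop; stack = {
pos 9: '}' matches '{'; pop; stack = (empty)
pos 10: push '('; stack = (
pos 11: ')' matches '('; pop; stack = (empty)
pos 12: push '{'; stack = {
pos 13: push '('; stack = {(
pos 14: ')' matches '('; pop; stack = {
pos 15: '}' matches '{'; pop; stack = (empty)
pos 16: push '('; stack = (
pos 17: ')' matches '('; pop; stack = (empty)
pos 18: push '['; stack = [
pos 19: ']' matches '['; pop; stack = (empty)
pos 20: push '('; stack = (
pos 21: ')' matches '('; pop; stack = (empty)
pos 22: push '('; stack = (
pos 23: ')' matches '('; pop; stack = (empty)
pos 24: push '['; stack = [
pos 25: ']' matches '['; pop; stack = (empty)
pos 26: push '['; stack = [
pos 27: ']' matches '['; pop; stack = (empty)
pos 28: push '['; stack = [
pos 29: ']' matches '['; pop; stack = (empty)
end: stack empty → VALID
Verdict: properly nested → yes

Answer: yes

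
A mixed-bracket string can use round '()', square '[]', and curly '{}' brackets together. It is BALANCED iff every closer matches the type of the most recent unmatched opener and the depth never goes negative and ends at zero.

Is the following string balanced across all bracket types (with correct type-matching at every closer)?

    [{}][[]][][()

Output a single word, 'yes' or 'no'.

Answer: no

Derivation:
pos 0: push '['; stack = [
pos 1: push '{'; stack = [{
pos 2: '}' matches '{'; pop; stack = [
pos 3: ']' matches '['; pop; stack = (empty)
pos 4: push '['; stack = [
pos 5: push '['; stack = [[
pos 6: ']' matches '['; pop; stack = [
pos 7: ']' matches '['; pop; stack = (empty)
pos 8: push '['; stack = [
pos 9: ']' matches '['; pop; stack = (empty)
pos 10: push '['; stack = [
pos 11: push '('; stack = [(
pos 12: ')' matches '('; pop; stack = [
end: stack still non-empty ([) → INVALID
Verdict: unclosed openers at end: [ → no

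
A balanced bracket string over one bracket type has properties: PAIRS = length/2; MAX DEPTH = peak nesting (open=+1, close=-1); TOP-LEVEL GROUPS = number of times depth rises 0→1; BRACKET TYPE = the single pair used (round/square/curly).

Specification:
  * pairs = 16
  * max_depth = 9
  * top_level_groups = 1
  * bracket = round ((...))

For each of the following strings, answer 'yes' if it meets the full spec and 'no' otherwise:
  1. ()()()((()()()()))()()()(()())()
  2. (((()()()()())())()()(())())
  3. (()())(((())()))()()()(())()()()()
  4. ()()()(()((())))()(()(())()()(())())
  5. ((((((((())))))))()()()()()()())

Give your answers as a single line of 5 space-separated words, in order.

Answer: no no no no yes

Derivation:
String 1 '()()()((()()()()))()()()(()())()': depth seq [1 0 1 0 1 0 1 2 3 2 3 2 3 2 3 2 1 0 1 0 1 0 1 0 1 2 1 2 1 0 1 0]
  -> pairs=16 depth=3 groups=9 -> no
String 2 '(((()()()()())())()()(())())': depth seq [1 2 3 4 3 4 3 4 3 4 3 4 3 2 3 2 1 2 1 2 1 2 3 2 1 2 1 0]
  -> pairs=14 depth=4 groups=1 -> no
String 3 '(()())(((())()))()()()(())()()()()': depth seq [1 2 1 2 1 0 1 2 3 4 3 2 3 2 1 0 1 0 1 0 1 0 1 2 1 0 1 0 1 0 1 0 1 0]
  -> pairs=17 depth=4 groups=10 -> no
String 4 '()()()(()((())))()(()(())()()(())())': depth seq [1 0 1 0 1 0 1 2 1 2 3 4 3 2 1 0 1 0 1 2 1 2 3 2 1 2 1 2 1 2 3 2 1 2 1 0]
  -> pairs=18 depth=4 groups=6 -> no
String 5 '((((((((())))))))()()()()()()())': depth seq [1 2 3 4 5 6 7 8 9 8 7 6 5 4 3 2 1 2 1 2 1 2 1 2 1 2 1 2 1 2 1 0]
  -> pairs=16 depth=9 groups=1 -> yes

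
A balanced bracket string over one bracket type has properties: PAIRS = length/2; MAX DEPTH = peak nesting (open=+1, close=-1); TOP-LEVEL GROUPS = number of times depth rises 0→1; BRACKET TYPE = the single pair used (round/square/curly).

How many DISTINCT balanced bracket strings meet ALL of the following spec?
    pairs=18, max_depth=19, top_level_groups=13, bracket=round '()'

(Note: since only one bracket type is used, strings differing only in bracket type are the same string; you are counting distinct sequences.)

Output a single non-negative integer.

Spec: pairs=18 depth=19 groups=13
Count(depth <= 19) = 19019
Count(depth <= 18) = 19019
Count(depth == 19) = 19019 - 19019 = 0

Answer: 0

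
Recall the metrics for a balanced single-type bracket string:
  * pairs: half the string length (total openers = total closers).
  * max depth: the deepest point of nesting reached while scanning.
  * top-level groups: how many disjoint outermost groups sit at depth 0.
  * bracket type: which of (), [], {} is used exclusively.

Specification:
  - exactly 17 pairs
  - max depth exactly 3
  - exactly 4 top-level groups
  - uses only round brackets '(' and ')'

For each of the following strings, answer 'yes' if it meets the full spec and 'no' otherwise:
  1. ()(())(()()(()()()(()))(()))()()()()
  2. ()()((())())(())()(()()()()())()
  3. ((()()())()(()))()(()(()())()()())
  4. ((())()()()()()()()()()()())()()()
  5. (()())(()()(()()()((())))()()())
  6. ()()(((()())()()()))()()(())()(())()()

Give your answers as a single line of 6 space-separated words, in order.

String 1 '()(())(()()(()()()(()))(()))()()()()': depth seq [1 0 1 2 1 0 1 2 1 2 1 2 3 2 3 2 3 2 3 4 3 2 1 2 3 2 1 0 1 0 1 0 1 0 1 0]
  -> pairs=18 depth=4 groups=7 -> no
String 2 '()()((())())(())()(()()()()())()': depth seq [1 0 1 0 1 2 3 2 1 2 1 0 1 2 1 0 1 0 1 2 1 2 1 2 1 2 1 2 1 0 1 0]
  -> pairs=16 depth=3 groups=7 -> no
String 3 '((()()())()(()))()(()(()())()()())': depth seq [1 2 3 2 3 2 3 2 1 2 1 2 3 2 1 0 1 0 1 2 1 2 3 2 3 2 1 2 1 2 1 2 1 0]
  -> pairs=17 depth=3 groups=3 -> no
String 4 '((())()()()()()()()()()()())()()()': depth seq [1 2 3 2 1 2 1 2 1 2 1 2 1 2 1 2 1 2 1 2 1 2 1 2 1 2 1 0 1 0 1 0 1 0]
  -> pairs=17 depth=3 groups=4 -> yes
String 5 '(()())(()()(()()()((())))()()())': depth seq [1 2 1 2 1 0 1 2 1 2 1 2 3 2 3 2 3 2 3 4 5 4 3 2 1 2 1 2 1 2 1 0]
  -> pairs=16 depth=5 groups=2 -> no
String 6 '()()(((()())()()()))()()(())()(())()()': depth seq [1 0 1 0 1 2 3 4 3 4 3 2 3 2 3 2 3 2 1 0 1 0 1 0 1 2 1 0 1 0 1 2 1 0 1 0 1 0]
  -> pairs=19 depth=4 groups=10 -> no

Answer: no no no yes no no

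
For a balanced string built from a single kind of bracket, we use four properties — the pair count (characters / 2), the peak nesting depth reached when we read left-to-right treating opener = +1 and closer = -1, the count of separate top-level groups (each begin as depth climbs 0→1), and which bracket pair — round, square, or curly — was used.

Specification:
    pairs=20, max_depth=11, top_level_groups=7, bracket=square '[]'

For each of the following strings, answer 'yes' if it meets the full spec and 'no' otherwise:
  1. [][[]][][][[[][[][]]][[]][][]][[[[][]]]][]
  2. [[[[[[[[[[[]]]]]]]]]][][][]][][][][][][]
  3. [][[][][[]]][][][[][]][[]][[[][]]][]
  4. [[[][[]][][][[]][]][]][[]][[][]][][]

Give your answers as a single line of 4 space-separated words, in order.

Answer: no yes no no

Derivation:
String 1 '[][[]][][][[[][[][]]][[]][][]][[[[][]]]][]': depth seq [1 0 1 2 1 0 1 0 1 0 1 2 3 2 3 4 3 4 3 2 1 2 3 2 1 2 1 2 1 0 1 2 3 4 3 4 3 2 1 0 1 0]
  -> pairs=21 depth=4 groups=7 -> no
String 2 '[[[[[[[[[[[]]]]]]]]]][][][]][][][][][][]': depth seq [1 2 3 4 5 6 7 8 9 10 11 10 9 8 7 6 5 4 3 2 1 2 1 2 1 2 1 0 1 0 1 0 1 0 1 0 1 0 1 0]
  -> pairs=20 depth=11 groups=7 -> yes
String 3 '[][[][][[]]][][][[][]][[]][[[][]]][]': depth seq [1 0 1 2 1 2 1 2 3 2 1 0 1 0 1 0 1 2 1 2 1 0 1 2 1 0 1 2 3 2 3 2 1 0 1 0]
  -> pairs=18 depth=3 groups=8 -> no
String 4 '[[[][[]][][][[]][]][]][[]][[][]][][]': depth seq [1 2 3 2 3 4 3 2 3 2 3 2 3 4 3 2 3 2 1 2 1 0 1 2 1 0 1 2 1 2 1 0 1 0 1 0]
  -> pairs=18 depth=4 groups=5 -> no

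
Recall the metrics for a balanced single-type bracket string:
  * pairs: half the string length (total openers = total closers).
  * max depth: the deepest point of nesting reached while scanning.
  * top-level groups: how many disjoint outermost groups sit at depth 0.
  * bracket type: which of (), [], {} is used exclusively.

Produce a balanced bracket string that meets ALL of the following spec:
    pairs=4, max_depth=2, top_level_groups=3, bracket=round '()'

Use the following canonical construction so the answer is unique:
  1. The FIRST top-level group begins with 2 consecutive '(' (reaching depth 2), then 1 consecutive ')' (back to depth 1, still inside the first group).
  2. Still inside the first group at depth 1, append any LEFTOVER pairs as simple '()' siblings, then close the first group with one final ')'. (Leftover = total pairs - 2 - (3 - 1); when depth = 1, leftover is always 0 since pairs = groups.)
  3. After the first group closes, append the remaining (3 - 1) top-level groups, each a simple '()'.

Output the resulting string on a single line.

Spec: pairs=4 depth=2 groups=3
Leftover pairs = 4 - 2 - (3-1) = 0
First group: deep chain of depth 2 + 0 sibling pairs
Remaining 2 groups: simple '()' each

Answer: (())()()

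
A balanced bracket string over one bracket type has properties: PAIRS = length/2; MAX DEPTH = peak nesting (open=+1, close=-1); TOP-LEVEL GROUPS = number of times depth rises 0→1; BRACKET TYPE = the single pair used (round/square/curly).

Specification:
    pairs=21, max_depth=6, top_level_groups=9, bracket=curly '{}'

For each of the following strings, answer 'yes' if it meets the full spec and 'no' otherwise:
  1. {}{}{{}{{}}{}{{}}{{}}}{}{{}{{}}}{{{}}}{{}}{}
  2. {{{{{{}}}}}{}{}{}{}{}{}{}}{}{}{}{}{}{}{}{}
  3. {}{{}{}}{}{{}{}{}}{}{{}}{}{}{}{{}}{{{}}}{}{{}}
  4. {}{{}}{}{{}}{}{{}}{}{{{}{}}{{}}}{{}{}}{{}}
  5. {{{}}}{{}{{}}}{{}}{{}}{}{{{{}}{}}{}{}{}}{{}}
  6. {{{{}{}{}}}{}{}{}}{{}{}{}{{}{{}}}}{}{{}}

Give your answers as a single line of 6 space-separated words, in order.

Answer: no yes no no no no

Derivation:
String 1 '{}{}{{}{{}}{}{{}}{{}}}{}{{}{{}}}{{{}}}{{}}{}': depth seq [1 0 1 0 1 2 1 2 3 2 1 2 1 2 3 2 1 2 3 2 1 0 1 0 1 2 1 2 3 2 1 0 1 2 3 2 1 0 1 2 1 0 1 0]
  -> pairs=22 depth=3 groups=8 -> no
String 2 '{{{{{{}}}}}{}{}{}{}{}{}{}}{}{}{}{}{}{}{}{}': depth seq [1 2 3 4 5 6 5 4 3 2 1 2 1 2 1 2 1 2 1 2 1 2 1 2 1 0 1 0 1 0 1 0 1 0 1 0 1 0 1 0 1 0]
  -> pairs=21 depth=6 groups=9 -> yes
String 3 '{}{{}{}}{}{{}{}{}}{}{{}}{}{}{}{{}}{{{}}}{}{{}}': depth seq [1 0 1 2 1 2 1 0 1 0 1 2 1 2 1 2 1 0 1 0 1 2 1 0 1 0 1 0 1 0 1 2 1 0 1 2 3 2 1 0 1 0 1 2 1 0]
  -> pairs=23 depth=3 groups=13 -> no
String 4 '{}{{}}{}{{}}{}{{}}{}{{{}{}}{{}}}{{}{}}{{}}': depth seq [1 0 1 2 1 0 1 0 1 2 1 0 1 0 1 2 1 0 1 0 1 2 3 2 3 2 1 2 3 2 1 0 1 2 1 2 1 0 1 2 1 0]
  -> pairs=21 depth=3 groups=10 -> no
String 5 '{{{}}}{{}{{}}}{{}}{{}}{}{{{{}}{}}{}{}{}}{{}}': depth seq [1 2 3 2 1 0 1 2 1 2 3 2 1 0 1 2 1 0 1 2 1 0 1 0 1 2 3 4 3 2 3 2 1 2 1 2 1 2 1 0 1 2 1 0]
  -> pairs=22 depth=4 groups=7 -> no
String 6 '{{{{}{}{}}}{}{}{}}{{}{}{}{{}{{}}}}{}{{}}': depth seq [1 2 3 4 3 4 3 4 3 2 1 2 1 2 1 2 1 0 1 2 1 2 1 2 1 2 3 2 3 4 3 2 1 0 1 0 1 2 1 0]
  -> pairs=20 depth=4 groups=4 -> no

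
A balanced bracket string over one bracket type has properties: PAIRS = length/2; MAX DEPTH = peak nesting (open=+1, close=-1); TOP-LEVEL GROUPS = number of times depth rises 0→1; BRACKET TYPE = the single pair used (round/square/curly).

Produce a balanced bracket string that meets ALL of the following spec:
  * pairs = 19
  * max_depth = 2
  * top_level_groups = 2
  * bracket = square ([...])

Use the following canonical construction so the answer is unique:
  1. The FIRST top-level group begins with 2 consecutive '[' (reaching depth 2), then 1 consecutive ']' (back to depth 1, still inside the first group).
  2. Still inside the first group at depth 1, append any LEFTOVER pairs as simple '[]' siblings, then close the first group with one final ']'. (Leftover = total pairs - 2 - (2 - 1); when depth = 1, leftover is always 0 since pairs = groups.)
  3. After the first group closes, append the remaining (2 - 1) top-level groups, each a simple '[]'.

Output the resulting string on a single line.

Answer: [[][][][][][][][][][][][][][][][][]][]

Derivation:
Spec: pairs=19 depth=2 groups=2
Leftover pairs = 19 - 2 - (2-1) = 16
First group: deep chain of depth 2 + 16 sibling pairs
Remaining 1 groups: simple '[]' each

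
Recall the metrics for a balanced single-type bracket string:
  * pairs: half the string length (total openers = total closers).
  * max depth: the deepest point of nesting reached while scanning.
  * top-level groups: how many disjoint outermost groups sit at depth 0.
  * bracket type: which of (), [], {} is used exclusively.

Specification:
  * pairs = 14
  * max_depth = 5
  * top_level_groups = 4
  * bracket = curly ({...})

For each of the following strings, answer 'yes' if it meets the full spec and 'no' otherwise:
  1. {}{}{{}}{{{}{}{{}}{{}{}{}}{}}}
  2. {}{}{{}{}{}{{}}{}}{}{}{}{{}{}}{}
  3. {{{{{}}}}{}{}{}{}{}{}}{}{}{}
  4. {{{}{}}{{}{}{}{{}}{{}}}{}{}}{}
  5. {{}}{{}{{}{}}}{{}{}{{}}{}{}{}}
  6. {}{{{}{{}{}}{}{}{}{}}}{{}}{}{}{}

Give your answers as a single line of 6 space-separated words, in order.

String 1 '{}{}{{}}{{{}{}{{}}{{}{}{}}{}}}': depth seq [1 0 1 0 1 2 1 0 1 2 3 2 3 2 3 4 3 2 3 4 3 4 3 4 3 2 3 2 1 0]
  -> pairs=15 depth=4 groups=4 -> no
String 2 '{}{}{{}{}{}{{}}{}}{}{}{}{{}{}}{}': depth seq [1 0 1 0 1 2 1 2 1 2 1 2 3 2 1 2 1 0 1 0 1 0 1 0 1 2 1 2 1 0 1 0]
  -> pairs=16 depth=3 groups=8 -> no
String 3 '{{{{{}}}}{}{}{}{}{}{}}{}{}{}': depth seq [1 2 3 4 5 4 3 2 1 2 1 2 1 2 1 2 1 2 1 2 1 0 1 0 1 0 1 0]
  -> pairs=14 depth=5 groups=4 -> yes
String 4 '{{{}{}}{{}{}{}{{}}{{}}}{}{}}{}': depth seq [1 2 3 2 3 2 1 2 3 2 3 2 3 2 3 4 3 2 3 4 3 2 1 2 1 2 1 0 1 0]
  -> pairs=15 depth=4 groups=2 -> no
String 5 '{{}}{{}{{}{}}}{{}{}{{}}{}{}{}}': depth seq [1 2 1 0 1 2 1 2 3 2 3 2 1 0 1 2 1 2 1 2 3 2 1 2 1 2 1 2 1 0]
  -> pairs=15 depth=3 groups=3 -> no
String 6 '{}{{{}{{}{}}{}{}{}{}}}{{}}{}{}{}': depth seq [1 0 1 2 3 2 3 4 3 4 3 2 3 2 3 2 3 2 3 2 1 0 1 2 1 0 1 0 1 0 1 0]
  -> pairs=16 depth=4 groups=6 -> no

Answer: no no yes no no no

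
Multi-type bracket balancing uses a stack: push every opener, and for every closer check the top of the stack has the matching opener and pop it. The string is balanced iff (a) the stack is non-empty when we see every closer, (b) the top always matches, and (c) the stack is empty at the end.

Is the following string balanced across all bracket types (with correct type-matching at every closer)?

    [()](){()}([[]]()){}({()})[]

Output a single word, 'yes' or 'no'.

pos 0: push '['; stack = [
pos 1: push '('; stack = [(
pos 2: ')' matches '('; pop; stack = [
pos 3: ']' matches '['; pop; stack = (empty)
pos 4: push '('; stack = (
pos 5: ')' matches '('; pop; stack = (empty)
pos 6: push '{'; stack = {
pos 7: push '('; stack = {(
pos 8: ')' matches '('; pop; stack = {
pos 9: '}' matches '{'; pop; stack = (empty)
pos 10: push '('; stack = (
pos 11: push '['; stack = ([
pos 12: push '['; stack = ([[
pos 13: ']' matches '['; pop; stack = ([
pos 14: ']' matches '['; pop; stack = (
pos 15: push '('; stack = ((
pos 16: ')' matches '('; pop; stack = (
pos 17: ')' matches '('; pop; stack = (empty)
pos 18: push '{'; stack = {
pos 19: '}' matches '{'; pop; stack = (empty)
pos 20: push '('; stack = (
pos 21: push '{'; stack = ({
pos 22: push '('; stack = ({(
pos 23: ')' matches '('; pop; stack = ({
pos 24: '}' matches '{'; pop; stack = (
pos 25: ')' matches '('; pop; stack = (empty)
pos 26: push '['; stack = [
pos 27: ']' matches '['; pop; stack = (empty)
end: stack empty → VALID
Verdict: properly nested → yes

Answer: yes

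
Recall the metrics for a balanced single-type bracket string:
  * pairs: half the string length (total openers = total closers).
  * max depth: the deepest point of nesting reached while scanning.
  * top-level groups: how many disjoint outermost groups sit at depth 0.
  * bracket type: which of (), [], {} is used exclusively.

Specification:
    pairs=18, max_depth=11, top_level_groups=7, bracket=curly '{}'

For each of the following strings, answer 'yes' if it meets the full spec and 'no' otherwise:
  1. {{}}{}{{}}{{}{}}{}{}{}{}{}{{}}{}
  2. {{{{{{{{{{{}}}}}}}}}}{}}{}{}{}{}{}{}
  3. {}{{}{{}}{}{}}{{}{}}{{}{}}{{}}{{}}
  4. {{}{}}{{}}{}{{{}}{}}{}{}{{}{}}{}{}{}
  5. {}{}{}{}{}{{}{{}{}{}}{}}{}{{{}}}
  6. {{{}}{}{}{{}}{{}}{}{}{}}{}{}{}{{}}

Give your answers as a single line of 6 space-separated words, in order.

String 1 '{{}}{}{{}}{{}{}}{}{}{}{}{}{{}}{}': depth seq [1 2 1 0 1 0 1 2 1 0 1 2 1 2 1 0 1 0 1 0 1 0 1 0 1 0 1 2 1 0 1 0]
  -> pairs=16 depth=2 groups=11 -> no
String 2 '{{{{{{{{{{{}}}}}}}}}}{}}{}{}{}{}{}{}': depth seq [1 2 3 4 5 6 7 8 9 10 11 10 9 8 7 6 5 4 3 2 1 2 1 0 1 0 1 0 1 0 1 0 1 0 1 0]
  -> pairs=18 depth=11 groups=7 -> yes
String 3 '{}{{}{{}}{}{}}{{}{}}{{}{}}{{}}{{}}': depth seq [1 0 1 2 1 2 3 2 1 2 1 2 1 0 1 2 1 2 1 0 1 2 1 2 1 0 1 2 1 0 1 2 1 0]
  -> pairs=17 depth=3 groups=6 -> no
String 4 '{{}{}}{{}}{}{{{}}{}}{}{}{{}{}}{}{}{}': depth seq [1 2 1 2 1 0 1 2 1 0 1 0 1 2 3 2 1 2 1 0 1 0 1 0 1 2 1 2 1 0 1 0 1 0 1 0]
  -> pairs=18 depth=3 groups=10 -> no
String 5 '{}{}{}{}{}{{}{{}{}{}}{}}{}{{{}}}': depth seq [1 0 1 0 1 0 1 0 1 0 1 2 1 2 3 2 3 2 3 2 1 2 1 0 1 0 1 2 3 2 1 0]
  -> pairs=16 depth=3 groups=8 -> no
String 6 '{{{}}{}{}{{}}{{}}{}{}{}}{}{}{}{{}}': depth seq [1 2 3 2 1 2 1 2 1 2 3 2 1 2 3 2 1 2 1 2 1 2 1 0 1 0 1 0 1 0 1 2 1 0]
  -> pairs=17 depth=3 groups=5 -> no

Answer: no yes no no no no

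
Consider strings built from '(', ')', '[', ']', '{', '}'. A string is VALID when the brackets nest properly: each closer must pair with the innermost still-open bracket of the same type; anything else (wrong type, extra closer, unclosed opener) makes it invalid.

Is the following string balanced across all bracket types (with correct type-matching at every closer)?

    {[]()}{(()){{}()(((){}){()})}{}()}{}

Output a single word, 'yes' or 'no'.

Answer: yes

Derivation:
pos 0: push '{'; stack = {
pos 1: push '['; stack = {[
pos 2: ']' matches '['; pop; stack = {
pos 3: push '('; stack = {(
pos 4: ')' matches '('; pop; stack = {
pos 5: '}' matches '{'; pop; stack = (empty)
pos 6: push '{'; stack = {
pos 7: push '('; stack = {(
pos 8: push '('; stack = {((
pos 9: ')' matches '('; pop; stack = {(
pos 10: ')' matches '('; pop; stack = {
pos 11: push '{'; stack = {{
pos 12: push '{'; stack = {{{
pos 13: '}' matches '{'; pop; stack = {{
pos 14: push '('; stack = {{(
pos 15: ')' matches '('; pop; stack = {{
pos 16: push '('; stack = {{(
pos 17: push '('; stack = {{((
pos 18: push '('; stack = {{(((
pos 19: ')' matches '('; pop; stack = {{((
pos 20: push '{'; stack = {{(({
pos 21: '}' matches '{'; pop; stack = {{((
pos 22: ')' matches '('; pop; stack = {{(
pos 23: push '{'; stack = {{({
pos 24: push '('; stack = {{({(
pos 25: ')' matches '('; pop; stack = {{({
pos 26: '}' matches '{'; pop; stack = {{(
pos 27: ')' matches '('; pop; stack = {{
pos 28: '}' matches '{'; pop; stack = {
pos 29: push '{'; stack = {{
pos 30: '}' matches '{'; pop; stack = {
pos 31: push '('; stack = {(
pos 32: ')' matches '('; pop; stack = {
pos 33: '}' matches '{'; pop; stack = (empty)
pos 34: push '{'; stack = {
pos 35: '}' matches '{'; pop; stack = (empty)
end: stack empty → VALID
Verdict: properly nested → yes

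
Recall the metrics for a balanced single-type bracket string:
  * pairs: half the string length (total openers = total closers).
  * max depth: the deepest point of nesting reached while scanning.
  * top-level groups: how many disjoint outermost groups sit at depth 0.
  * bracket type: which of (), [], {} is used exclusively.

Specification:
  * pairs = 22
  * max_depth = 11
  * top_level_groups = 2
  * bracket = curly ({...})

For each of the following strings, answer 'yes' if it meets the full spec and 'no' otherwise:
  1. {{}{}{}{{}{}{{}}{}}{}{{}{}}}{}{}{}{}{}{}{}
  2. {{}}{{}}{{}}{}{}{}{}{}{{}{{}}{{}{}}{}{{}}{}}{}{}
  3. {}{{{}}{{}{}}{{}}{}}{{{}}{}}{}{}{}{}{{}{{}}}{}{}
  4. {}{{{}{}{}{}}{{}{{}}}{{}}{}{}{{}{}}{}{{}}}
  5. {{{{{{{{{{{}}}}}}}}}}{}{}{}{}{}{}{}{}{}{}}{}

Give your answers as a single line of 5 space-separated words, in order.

String 1 '{{}{}{}{{}{}{{}}{}}{}{{}{}}}{}{}{}{}{}{}{}': depth seq [1 2 1 2 1 2 1 2 3 2 3 2 3 4 3 2 3 2 1 2 1 2 3 2 3 2 1 0 1 0 1 0 1 0 1 0 1 0 1 0 1 0]
  -> pairs=21 depth=4 groups=8 -> no
String 2 '{{}}{{}}{{}}{}{}{}{}{}{{}{{}}{{}{}}{}{{}}{}}{}{}': depth seq [1 2 1 0 1 2 1 0 1 2 1 0 1 0 1 0 1 0 1 0 1 0 1 2 1 2 3 2 1 2 3 2 3 2 1 2 1 2 3 2 1 2 1 0 1 0 1 0]
  -> pairs=24 depth=3 groups=11 -> no
String 3 '{}{{{}}{{}{}}{{}}{}}{{{}}{}}{}{}{}{}{{}{{}}}{}{}': depth seq [1 0 1 2 3 2 1 2 3 2 3 2 1 2 3 2 1 2 1 0 1 2 3 2 1 2 1 0 1 0 1 0 1 0 1 0 1 2 1 2 3 2 1 0 1 0 1 0]
  -> pairs=24 depth=3 groups=10 -> no
String 4 '{}{{{}{}{}{}}{{}{{}}}{{}}{}{}{{}{}}{}{{}}}': depth seq [1 0 1 2 3 2 3 2 3 2 3 2 1 2 3 2 3 4 3 2 1 2 3 2 1 2 1 2 1 2 3 2 3 2 1 2 1 2 3 2 1 0]
  -> pairs=21 depth=4 groups=2 -> no
String 5 '{{{{{{{{{{{}}}}}}}}}}{}{}{}{}{}{}{}{}{}{}}{}': depth seq [1 2 3 4 5 6 7 8 9 10 11 10 9 8 7 6 5 4 3 2 1 2 1 2 1 2 1 2 1 2 1 2 1 2 1 2 1 2 1 2 1 0 1 0]
  -> pairs=22 depth=11 groups=2 -> yes

Answer: no no no no yes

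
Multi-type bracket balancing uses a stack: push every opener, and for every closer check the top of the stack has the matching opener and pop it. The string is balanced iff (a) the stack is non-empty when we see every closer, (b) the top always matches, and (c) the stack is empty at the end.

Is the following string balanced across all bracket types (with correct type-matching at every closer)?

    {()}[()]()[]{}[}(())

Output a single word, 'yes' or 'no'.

Answer: no

Derivation:
pos 0: push '{'; stack = {
pos 1: push '('; stack = {(
pos 2: ')' matches '('; pop; stack = {
pos 3: '}' matches '{'; pop; stack = (empty)
pos 4: push '['; stack = [
pos 5: push '('; stack = [(
pos 6: ')' matches '('; pop; stack = [
pos 7: ']' matches '['; pop; stack = (empty)
pos 8: push '('; stack = (
pos 9: ')' matches '('; pop; stack = (empty)
pos 10: push '['; stack = [
pos 11: ']' matches '['; pop; stack = (empty)
pos 12: push '{'; stack = {
pos 13: '}' matches '{'; pop; stack = (empty)
pos 14: push '['; stack = [
pos 15: saw closer '}' but top of stack is '[' (expected ']') → INVALID
Verdict: type mismatch at position 15: '}' closes '[' → no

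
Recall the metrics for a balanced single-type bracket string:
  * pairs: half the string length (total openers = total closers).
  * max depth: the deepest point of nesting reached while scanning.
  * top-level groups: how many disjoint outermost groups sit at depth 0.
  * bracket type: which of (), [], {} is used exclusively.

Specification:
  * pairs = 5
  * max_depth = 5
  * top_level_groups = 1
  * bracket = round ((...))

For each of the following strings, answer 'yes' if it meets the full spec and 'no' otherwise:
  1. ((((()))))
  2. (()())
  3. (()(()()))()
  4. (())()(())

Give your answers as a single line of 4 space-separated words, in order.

String 1 '((((()))))': depth seq [1 2 3 4 5 4 3 2 1 0]
  -> pairs=5 depth=5 groups=1 -> yes
String 2 '(()())': depth seq [1 2 1 2 1 0]
  -> pairs=3 depth=2 groups=1 -> no
String 3 '(()(()()))()': depth seq [1 2 1 2 3 2 3 2 1 0 1 0]
  -> pairs=6 depth=3 groups=2 -> no
String 4 '(())()(())': depth seq [1 2 1 0 1 0 1 2 1 0]
  -> pairs=5 depth=2 groups=3 -> no

Answer: yes no no no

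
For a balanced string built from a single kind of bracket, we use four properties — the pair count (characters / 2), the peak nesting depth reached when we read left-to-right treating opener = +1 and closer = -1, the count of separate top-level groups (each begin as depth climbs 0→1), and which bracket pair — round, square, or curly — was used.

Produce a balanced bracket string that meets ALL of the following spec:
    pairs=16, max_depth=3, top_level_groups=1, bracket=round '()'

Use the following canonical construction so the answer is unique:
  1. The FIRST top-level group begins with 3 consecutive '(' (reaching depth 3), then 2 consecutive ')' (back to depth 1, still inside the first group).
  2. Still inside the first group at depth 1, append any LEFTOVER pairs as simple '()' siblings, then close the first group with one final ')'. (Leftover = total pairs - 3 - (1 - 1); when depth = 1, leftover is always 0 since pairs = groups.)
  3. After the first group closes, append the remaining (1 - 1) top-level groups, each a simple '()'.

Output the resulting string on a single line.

Spec: pairs=16 depth=3 groups=1
Leftover pairs = 16 - 3 - (1-1) = 13
First group: deep chain of depth 3 + 13 sibling pairs
Remaining 0 groups: simple '()' each

Answer: ((())()()()()()()()()()()()()())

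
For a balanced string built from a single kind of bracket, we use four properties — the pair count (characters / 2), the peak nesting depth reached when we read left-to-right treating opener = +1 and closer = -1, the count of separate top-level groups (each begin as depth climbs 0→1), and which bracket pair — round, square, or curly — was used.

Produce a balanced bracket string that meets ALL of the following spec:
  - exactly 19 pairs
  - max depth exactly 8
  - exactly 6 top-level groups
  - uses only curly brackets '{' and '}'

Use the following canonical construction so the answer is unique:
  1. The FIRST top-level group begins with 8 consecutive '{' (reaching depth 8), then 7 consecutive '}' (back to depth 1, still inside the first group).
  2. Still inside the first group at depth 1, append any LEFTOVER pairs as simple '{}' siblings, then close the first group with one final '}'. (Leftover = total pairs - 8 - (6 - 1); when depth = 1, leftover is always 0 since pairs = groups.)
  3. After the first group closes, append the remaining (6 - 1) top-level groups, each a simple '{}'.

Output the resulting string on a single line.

Answer: {{{{{{{{}}}}}}}{}{}{}{}{}{}}{}{}{}{}{}

Derivation:
Spec: pairs=19 depth=8 groups=6
Leftover pairs = 19 - 8 - (6-1) = 6
First group: deep chain of depth 8 + 6 sibling pairs
Remaining 5 groups: simple '{}' each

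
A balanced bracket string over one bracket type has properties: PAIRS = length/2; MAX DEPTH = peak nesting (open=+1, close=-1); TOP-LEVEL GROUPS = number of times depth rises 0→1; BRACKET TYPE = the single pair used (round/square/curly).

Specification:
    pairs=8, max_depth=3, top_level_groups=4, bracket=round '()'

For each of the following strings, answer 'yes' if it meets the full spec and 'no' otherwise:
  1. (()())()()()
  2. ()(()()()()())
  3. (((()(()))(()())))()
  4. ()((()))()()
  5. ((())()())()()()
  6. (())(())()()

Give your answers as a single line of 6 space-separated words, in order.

Answer: no no no no yes no

Derivation:
String 1 '(()())()()()': depth seq [1 2 1 2 1 0 1 0 1 0 1 0]
  -> pairs=6 depth=2 groups=4 -> no
String 2 '()(()()()()())': depth seq [1 0 1 2 1 2 1 2 1 2 1 2 1 0]
  -> pairs=7 depth=2 groups=2 -> no
String 3 '(((()(()))(()())))()': depth seq [1 2 3 4 3 4 5 4 3 2 3 4 3 4 3 2 1 0 1 0]
  -> pairs=10 depth=5 groups=2 -> no
String 4 '()((()))()()': depth seq [1 0 1 2 3 2 1 0 1 0 1 0]
  -> pairs=6 depth=3 groups=4 -> no
String 5 '((())()())()()()': depth seq [1 2 3 2 1 2 1 2 1 0 1 0 1 0 1 0]
  -> pairs=8 depth=3 groups=4 -> yes
String 6 '(())(())()()': depth seq [1 2 1 0 1 2 1 0 1 0 1 0]
  -> pairs=6 depth=2 groups=4 -> no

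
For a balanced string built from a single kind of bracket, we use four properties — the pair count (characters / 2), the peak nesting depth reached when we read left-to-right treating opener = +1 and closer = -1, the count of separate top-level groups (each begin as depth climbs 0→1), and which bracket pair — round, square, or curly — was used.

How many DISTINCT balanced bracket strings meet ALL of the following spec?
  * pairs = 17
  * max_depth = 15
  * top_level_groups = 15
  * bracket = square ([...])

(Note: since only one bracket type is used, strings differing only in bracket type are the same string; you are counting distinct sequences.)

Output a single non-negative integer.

Spec: pairs=17 depth=15 groups=15
Count(depth <= 15) = 135
Count(depth <= 14) = 135
Count(depth == 15) = 135 - 135 = 0

Answer: 0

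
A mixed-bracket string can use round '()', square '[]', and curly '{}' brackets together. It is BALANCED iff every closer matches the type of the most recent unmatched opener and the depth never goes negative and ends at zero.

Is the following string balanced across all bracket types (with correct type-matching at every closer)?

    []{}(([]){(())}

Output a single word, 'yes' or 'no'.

Answer: no

Derivation:
pos 0: push '['; stack = [
pos 1: ']' matches '['; pop; stack = (empty)
pos 2: push '{'; stack = {
pos 3: '}' matches '{'; pop; stack = (empty)
pos 4: push '('; stack = (
pos 5: push '('; stack = ((
pos 6: push '['; stack = (([
pos 7: ']' matches '['; pop; stack = ((
pos 8: ')' matches '('; pop; stack = (
pos 9: push '{'; stack = ({
pos 10: push '('; stack = ({(
pos 11: push '('; stack = ({((
pos 12: ')' matches '('; pop; stack = ({(
pos 13: ')' matches '('; pop; stack = ({
pos 14: '}' matches '{'; pop; stack = (
end: stack still non-empty (() → INVALID
Verdict: unclosed openers at end: ( → no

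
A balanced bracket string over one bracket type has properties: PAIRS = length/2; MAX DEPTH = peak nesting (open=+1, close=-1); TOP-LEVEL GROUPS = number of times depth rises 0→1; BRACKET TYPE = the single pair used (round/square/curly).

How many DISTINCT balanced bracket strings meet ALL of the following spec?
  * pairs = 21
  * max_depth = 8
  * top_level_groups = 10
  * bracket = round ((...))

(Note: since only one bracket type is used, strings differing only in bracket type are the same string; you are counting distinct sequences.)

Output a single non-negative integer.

Spec: pairs=21 depth=8 groups=10
Count(depth <= 8) = 40284190
Count(depth <= 7) = 40090750
Count(depth == 8) = 40284190 - 40090750 = 193440

Answer: 193440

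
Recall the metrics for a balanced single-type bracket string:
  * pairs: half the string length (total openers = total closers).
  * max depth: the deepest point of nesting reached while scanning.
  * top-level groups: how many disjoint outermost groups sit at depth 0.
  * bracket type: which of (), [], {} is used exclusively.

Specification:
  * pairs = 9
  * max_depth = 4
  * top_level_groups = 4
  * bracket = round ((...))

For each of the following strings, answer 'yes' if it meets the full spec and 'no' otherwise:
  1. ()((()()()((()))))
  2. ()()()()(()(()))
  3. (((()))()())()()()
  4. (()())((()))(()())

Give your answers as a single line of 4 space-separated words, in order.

Answer: no no yes no

Derivation:
String 1 '()((()()()((()))))': depth seq [1 0 1 2 3 2 3 2 3 2 3 4 5 4 3 2 1 0]
  -> pairs=9 depth=5 groups=2 -> no
String 2 '()()()()(()(()))': depth seq [1 0 1 0 1 0 1 0 1 2 1 2 3 2 1 0]
  -> pairs=8 depth=3 groups=5 -> no
String 3 '(((()))()())()()()': depth seq [1 2 3 4 3 2 1 2 1 2 1 0 1 0 1 0 1 0]
  -> pairs=9 depth=4 groups=4 -> yes
String 4 '(()())((()))(()())': depth seq [1 2 1 2 1 0 1 2 3 2 1 0 1 2 1 2 1 0]
  -> pairs=9 depth=3 groups=3 -> no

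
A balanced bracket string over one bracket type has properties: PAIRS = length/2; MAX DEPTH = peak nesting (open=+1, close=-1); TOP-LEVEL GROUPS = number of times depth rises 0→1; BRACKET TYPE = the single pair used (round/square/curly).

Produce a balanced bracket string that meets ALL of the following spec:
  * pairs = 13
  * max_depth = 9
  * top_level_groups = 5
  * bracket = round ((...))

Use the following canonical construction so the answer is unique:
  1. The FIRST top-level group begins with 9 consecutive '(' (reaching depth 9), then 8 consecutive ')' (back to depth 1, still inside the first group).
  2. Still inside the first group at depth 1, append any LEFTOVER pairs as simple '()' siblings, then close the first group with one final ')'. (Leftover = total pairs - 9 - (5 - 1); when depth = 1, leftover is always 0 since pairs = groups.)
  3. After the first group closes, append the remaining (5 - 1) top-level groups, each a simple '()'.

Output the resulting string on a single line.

Spec: pairs=13 depth=9 groups=5
Leftover pairs = 13 - 9 - (5-1) = 0
First group: deep chain of depth 9 + 0 sibling pairs
Remaining 4 groups: simple '()' each

Answer: ((((((((()))))))))()()()()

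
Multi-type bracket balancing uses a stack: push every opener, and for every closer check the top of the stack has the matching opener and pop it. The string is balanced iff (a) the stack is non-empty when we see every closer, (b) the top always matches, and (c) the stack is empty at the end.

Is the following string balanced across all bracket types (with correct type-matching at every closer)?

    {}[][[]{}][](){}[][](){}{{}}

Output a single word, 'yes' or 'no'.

Answer: yes

Derivation:
pos 0: push '{'; stack = {
pos 1: '}' matches '{'; pop; stack = (empty)
pos 2: push '['; stack = [
pos 3: ']' matches '['; pop; stack = (empty)
pos 4: push '['; stack = [
pos 5: push '['; stack = [[
pos 6: ']' matches '['; pop; stack = [
pos 7: push '{'; stack = [{
pos 8: '}' matches '{'; pop; stack = [
pos 9: ']' matches '['; pop; stack = (empty)
pos 10: push '['; stack = [
pos 11: ']' matches '['; pop; stack = (empty)
pos 12: push '('; stack = (
pos 13: ')' matches '('; pop; stack = (empty)
pos 14: push '{'; stack = {
pos 15: '}' matches '{'; pop; stack = (empty)
pos 16: push '['; stack = [
pos 17: ']' matches '['; pop; stack = (empty)
pos 18: push '['; stack = [
pos 19: ']' matches '['; pop; stack = (empty)
pos 20: push '('; stack = (
pos 21: ')' matches '('; pop; stack = (empty)
pos 22: push '{'; stack = {
pos 23: '}' matches '{'; pop; stack = (empty)
pos 24: push '{'; stack = {
pos 25: push '{'; stack = {{
pos 26: '}' matches '{'; pop; stack = {
pos 27: '}' matches '{'; pop; stack = (empty)
end: stack empty → VALID
Verdict: properly nested → yes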